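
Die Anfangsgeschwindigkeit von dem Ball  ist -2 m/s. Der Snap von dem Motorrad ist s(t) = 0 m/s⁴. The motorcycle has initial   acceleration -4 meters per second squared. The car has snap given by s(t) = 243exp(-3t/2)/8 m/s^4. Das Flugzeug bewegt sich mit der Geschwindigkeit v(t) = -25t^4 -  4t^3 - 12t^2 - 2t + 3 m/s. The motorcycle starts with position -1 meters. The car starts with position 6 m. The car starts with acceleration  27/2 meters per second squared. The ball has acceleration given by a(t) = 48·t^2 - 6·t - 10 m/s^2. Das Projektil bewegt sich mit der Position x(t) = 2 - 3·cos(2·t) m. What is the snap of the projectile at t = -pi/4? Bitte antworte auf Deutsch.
Ausgehend von der Position x(t) = 2 - 3·cos(2·t), nehmen wir 4 Ableitungen. Mit d/dt von x(t) finden wir v(t) = 6·sin(2·t). Durch Ableiten von der Geschwindigkeit erhalten wir die Beschleunigung: a(t) = 12·cos(2·t). Die Ableitung von der Beschleunigung ergibt den Ruck: j(t) = -24·sin(2·t). Mit d/dt von j(t) finden wir s(t) = -48·cos(2·t). Aus der Gleichung für den Snap s(t) = -48·cos(2·t), setzen wir t = -pi/4 ein und erhalten s = 0.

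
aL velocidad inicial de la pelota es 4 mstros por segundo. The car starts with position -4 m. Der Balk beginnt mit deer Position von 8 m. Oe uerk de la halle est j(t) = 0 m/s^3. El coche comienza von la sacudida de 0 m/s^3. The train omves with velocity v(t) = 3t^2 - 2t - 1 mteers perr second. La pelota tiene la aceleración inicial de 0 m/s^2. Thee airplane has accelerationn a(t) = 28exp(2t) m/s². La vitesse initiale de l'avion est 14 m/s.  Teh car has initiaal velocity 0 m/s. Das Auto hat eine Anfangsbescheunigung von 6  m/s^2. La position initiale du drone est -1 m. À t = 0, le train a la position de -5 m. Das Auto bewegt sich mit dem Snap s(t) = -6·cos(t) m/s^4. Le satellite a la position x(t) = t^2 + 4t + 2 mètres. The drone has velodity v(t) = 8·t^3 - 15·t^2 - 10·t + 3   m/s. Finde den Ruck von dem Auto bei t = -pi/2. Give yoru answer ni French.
En partant du snap s(t) = -6·cos(t), nous prenons 1 intégrale. En prenant ∫s(t)dt et en appliquant j(0) = 0, nous trouvons j(t) = -6·sin(t). De l'équation du jerk j(t) = -6·sin(t), nous substituons t = -pi/2 pour obtenir j = 6.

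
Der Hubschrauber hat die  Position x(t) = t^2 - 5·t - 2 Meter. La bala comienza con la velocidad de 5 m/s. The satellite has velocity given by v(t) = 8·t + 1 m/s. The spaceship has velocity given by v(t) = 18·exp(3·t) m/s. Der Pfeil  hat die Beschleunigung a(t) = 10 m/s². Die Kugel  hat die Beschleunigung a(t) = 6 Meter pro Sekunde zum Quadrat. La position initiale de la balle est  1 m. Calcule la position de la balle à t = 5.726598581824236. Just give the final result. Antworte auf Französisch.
La réponse est 128.014786861175.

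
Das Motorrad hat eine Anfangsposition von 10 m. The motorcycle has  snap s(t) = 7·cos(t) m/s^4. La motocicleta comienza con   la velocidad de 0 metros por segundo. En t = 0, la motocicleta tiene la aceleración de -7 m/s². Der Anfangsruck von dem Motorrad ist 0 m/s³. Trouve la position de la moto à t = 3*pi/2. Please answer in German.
Um dies zu lösen, müssen wir 4 Stammfunktionen unserer Gleichung für den Snap s(t) = 7·cos(t) finden. Das Integral von dem Snap ist der Ruck. Mit j(0) = 0 erhalten wir j(t) = 7·sin(t). Das Integral von dem Ruck ist die Beschleunigung. Mit a(0) = -7 erhalten wir a(t) = -7·cos(t). Das Integral von der Beschleunigung, mit v(0) = 0, ergibt die Geschwindigkeit: v(t) = -7·sin(t). Das Integral von der Geschwindigkeit, mit x(0) = 10, ergibt die Position: x(t) = 7·cos(t) + 3. Wir haben die Position x(t) = 7·cos(t) + 3. Durch Einsetzen von t = 3*pi/2: x(3*pi/2) = 3.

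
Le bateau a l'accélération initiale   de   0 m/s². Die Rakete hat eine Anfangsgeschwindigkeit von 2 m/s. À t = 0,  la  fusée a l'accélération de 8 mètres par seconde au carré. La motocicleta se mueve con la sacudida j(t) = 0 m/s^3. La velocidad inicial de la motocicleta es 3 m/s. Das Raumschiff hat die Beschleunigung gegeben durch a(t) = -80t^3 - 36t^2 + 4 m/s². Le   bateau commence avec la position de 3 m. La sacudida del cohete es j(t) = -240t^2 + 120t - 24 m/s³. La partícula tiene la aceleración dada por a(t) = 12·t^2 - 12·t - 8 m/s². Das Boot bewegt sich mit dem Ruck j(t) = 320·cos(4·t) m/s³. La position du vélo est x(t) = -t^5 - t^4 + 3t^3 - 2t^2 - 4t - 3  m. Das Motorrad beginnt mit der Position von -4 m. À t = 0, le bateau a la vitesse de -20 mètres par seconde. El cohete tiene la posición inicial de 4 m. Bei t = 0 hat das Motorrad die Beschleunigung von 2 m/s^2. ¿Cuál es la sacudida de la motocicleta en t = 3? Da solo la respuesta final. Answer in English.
The answer is 0.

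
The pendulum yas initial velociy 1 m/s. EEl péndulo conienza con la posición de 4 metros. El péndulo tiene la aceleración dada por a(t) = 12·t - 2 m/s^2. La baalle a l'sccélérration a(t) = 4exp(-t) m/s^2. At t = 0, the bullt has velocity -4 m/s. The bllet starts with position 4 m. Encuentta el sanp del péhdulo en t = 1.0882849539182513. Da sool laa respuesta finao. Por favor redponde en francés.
Le snap à t = 1.0882849539182513 est s = 0.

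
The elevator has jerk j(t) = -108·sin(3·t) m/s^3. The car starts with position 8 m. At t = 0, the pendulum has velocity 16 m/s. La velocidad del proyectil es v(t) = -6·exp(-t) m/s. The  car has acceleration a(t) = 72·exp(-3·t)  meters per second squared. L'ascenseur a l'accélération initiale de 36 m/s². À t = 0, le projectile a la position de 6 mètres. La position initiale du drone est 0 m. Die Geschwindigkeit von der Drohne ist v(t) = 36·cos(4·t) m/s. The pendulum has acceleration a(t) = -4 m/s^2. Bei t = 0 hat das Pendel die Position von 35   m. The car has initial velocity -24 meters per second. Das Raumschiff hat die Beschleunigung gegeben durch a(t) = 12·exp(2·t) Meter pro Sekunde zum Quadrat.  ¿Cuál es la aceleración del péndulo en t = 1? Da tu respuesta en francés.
Nous avons l'accélération a(t) = -4. En substituant t = 1: a(1) = -4.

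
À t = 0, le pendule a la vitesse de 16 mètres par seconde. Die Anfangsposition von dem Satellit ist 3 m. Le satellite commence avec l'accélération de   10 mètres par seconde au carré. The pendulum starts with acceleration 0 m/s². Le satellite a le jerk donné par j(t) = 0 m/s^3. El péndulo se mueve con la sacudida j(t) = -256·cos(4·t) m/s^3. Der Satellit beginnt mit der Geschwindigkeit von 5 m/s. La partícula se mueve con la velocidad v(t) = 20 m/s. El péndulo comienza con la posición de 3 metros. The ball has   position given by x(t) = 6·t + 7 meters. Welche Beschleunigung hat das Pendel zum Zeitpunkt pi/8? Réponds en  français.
Pour résoudre ceci, nous devons prendre 1 intégrale de notre équation du jerk j(t) = -256·cos(4·t). L'intégrale du jerk, avec a(0) = 0, donne l'accélération: a(t) = -64·sin(4·t). En utilisant a(t) = -64·sin(4·t) et en substituant t = pi/8, nous trouvons a = -64.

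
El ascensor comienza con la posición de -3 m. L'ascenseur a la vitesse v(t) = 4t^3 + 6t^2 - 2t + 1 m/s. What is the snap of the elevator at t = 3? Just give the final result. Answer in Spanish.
La respuesta es 24.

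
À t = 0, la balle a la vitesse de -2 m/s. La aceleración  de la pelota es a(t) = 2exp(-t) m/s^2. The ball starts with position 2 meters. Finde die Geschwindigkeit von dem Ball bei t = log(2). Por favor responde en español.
Partiendo de la aceleración a(t) = 2·exp(-t), tomamos 1 integral. Integrando la aceleración y usando la condición inicial v(0) = -2, obtenemos v(t) = -2·exp(-t). Tenemos la velocidad v(t) = -2·exp(-t). Sustituyendo t = log(2): v(log(2)) = -1.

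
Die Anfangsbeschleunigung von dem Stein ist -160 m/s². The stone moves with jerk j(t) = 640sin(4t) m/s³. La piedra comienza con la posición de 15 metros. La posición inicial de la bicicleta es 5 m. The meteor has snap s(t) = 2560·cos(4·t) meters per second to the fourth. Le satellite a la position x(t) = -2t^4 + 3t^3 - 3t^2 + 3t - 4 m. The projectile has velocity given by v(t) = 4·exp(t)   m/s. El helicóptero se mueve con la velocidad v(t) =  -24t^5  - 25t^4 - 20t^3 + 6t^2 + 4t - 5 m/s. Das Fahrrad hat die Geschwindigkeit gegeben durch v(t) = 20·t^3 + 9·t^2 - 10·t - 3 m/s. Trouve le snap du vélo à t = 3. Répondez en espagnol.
Partiendo de la velocidad v(t) = 20·t^3 + 9·t^2 - 10·t - 3, tomamos 3 derivadas. La derivada de la velocidad da la aceleración: a(t) = 60·t^2 + 18·t - 10. Derivando la aceleración, obtenemos la sacudida: j(t) = 120·t + 18. La derivada de la sacudida da el snap: s(t) = 120. De la ecuación del snap s(t) = 120, sustituimos t = 3 para obtener s = 120.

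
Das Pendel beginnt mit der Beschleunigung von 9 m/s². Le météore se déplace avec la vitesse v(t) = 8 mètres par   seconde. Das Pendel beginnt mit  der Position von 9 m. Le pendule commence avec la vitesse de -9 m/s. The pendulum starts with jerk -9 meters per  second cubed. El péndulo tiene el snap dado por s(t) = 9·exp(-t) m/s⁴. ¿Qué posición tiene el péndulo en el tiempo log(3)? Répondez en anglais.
To solve this, we need to take 4 antiderivatives of our snap equation s(t) = 9·exp(-t). The integral of snap, with j(0) = -9, gives jerk: j(t) = -9·exp(-t). Finding the integral of j(t) and using a(0) = 9: a(t) = 9·exp(-t). Finding the antiderivative of a(t) and using v(0) = -9: v(t) = -9·exp(-t). Finding the integral of v(t) and using x(0) = 9: x(t) = 9·exp(-t). Using x(t) = 9·exp(-t) and substituting t = log(3), we find x = 3.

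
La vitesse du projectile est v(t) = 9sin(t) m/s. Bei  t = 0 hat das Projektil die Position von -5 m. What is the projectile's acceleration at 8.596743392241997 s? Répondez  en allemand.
Um dies zu lösen, müssen wir 1 Ableitung unserer Gleichung für die Geschwindigkeit v(t) = 9·sin(t) nehmen. Die Ableitung von der Geschwindigkeit ergibt die Beschleunigung: a(t) = 9·cos(t). Mit a(t) = 9·cos(t) und Einsetzen von t = 8.596743392241997, finden wir a = -6.08692328265151.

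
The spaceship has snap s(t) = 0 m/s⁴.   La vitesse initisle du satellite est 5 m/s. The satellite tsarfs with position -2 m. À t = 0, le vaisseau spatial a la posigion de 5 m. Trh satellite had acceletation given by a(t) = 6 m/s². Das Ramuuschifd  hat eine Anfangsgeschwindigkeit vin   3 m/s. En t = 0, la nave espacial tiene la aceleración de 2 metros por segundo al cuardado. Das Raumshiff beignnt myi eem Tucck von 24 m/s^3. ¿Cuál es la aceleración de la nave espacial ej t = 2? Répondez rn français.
Nous devons trouver l'intégrale de notre équation du snap s(t) = 0 2 fois. L'intégrale du snap, avec j(0) = 24, donne le jerk: j(t) = 24. En intégrant le jerk et en utilisant la condition initiale a(0) = 2, nous obtenons a(t) = 24·t + 2. En utilisant a(t) = 24·t + 2 et en substituant t = 2, nous trouvons a = 50.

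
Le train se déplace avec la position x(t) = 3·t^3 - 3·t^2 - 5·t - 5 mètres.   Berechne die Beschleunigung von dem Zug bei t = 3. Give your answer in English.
Starting from position x(t) = 3·t^3 - 3·t^2 - 5·t - 5, we take 2 derivatives. Taking d/dt of x(t), we find v(t) = 9·t^2 - 6·t - 5. The derivative of velocity gives acceleration: a(t) = 18·t - 6. From the given acceleration equation a(t) = 18·t - 6, we substitute t = 3 to get a = 48.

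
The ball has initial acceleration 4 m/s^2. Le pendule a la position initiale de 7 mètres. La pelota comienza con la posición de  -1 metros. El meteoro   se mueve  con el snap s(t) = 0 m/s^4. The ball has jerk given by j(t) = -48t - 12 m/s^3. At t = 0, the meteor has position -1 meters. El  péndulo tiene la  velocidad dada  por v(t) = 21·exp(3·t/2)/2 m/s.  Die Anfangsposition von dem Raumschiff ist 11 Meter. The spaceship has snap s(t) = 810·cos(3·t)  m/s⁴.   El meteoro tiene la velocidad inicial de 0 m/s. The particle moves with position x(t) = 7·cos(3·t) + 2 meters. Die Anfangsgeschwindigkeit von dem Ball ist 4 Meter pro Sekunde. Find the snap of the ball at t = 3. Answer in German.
Wir müssen unsere Gleichung für den Ruck j(t) = -48·t - 12 1-mal ableiten. Die Ableitung von dem Ruck ergibt den Snap: s(t) = -48. Mit s(t) = -48 und Einsetzen von t = 3, finden wir s = -48.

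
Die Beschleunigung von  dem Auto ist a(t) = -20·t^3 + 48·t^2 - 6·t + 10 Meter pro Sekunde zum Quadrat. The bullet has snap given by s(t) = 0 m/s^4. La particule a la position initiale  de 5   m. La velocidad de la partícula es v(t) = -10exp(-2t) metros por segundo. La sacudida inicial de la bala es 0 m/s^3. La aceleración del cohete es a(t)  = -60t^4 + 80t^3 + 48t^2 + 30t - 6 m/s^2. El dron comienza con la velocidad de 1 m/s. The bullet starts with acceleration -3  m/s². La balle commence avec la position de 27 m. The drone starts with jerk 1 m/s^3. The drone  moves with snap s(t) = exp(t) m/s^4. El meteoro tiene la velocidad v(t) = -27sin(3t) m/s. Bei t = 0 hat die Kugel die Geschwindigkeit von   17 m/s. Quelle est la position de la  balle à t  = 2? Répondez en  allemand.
Um dies zu lösen, müssen wir 4 Stammfunktionen unserer Gleichung für den Snap s(t) = 0 finden. Die Stammfunktion von dem Snap, mit j(0) = 0, ergibt den Ruck: j(t) = 0. Mit ∫j(t)dt und Anwendung von a(0) = -3, finden wir a(t) = -3. Die Stammfunktion von der Beschleunigung, mit v(0) = 17, ergibt die Geschwindigkeit: v(t) = 17 - 3·t. Das Integral von der Geschwindigkeit, mit x(0) = 27, ergibt die Position: x(t) = -3·t^2/2 + 17·t + 27. Aus der Gleichung für die Position x(t) = -3·t^2/2 + 17·t + 27, setzen wir t = 2 ein und erhalten x = 55.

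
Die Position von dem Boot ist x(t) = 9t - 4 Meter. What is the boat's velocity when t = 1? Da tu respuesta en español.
Partiendo de la posición x(t) = 9·t - 4, tomamos 1 derivada. Derivando la posición, obtenemos la velocidad: v(t) = 9. Usando v(t) = 9 y sustituyendo t = 1, encontramos v = 9.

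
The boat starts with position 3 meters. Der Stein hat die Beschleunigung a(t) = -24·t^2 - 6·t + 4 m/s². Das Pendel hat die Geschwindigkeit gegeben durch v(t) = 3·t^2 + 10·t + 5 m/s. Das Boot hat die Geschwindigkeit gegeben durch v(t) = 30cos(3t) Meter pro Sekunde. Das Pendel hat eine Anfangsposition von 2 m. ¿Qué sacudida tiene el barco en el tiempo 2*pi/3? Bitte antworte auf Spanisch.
Para resolver esto, necesitamos tomar 2 derivadas de nuestra ecuación de la velocidad v(t) = 30·cos(3·t). La derivada de la velocidad da la aceleración: a(t) = -90·sin(3·t). Tomando d/dt de a(t), encontramos j(t) = -270·cos(3·t). Usando j(t) = -270·cos(3·t) y sustituyendo t = 2*pi/3, encontramos j = -270.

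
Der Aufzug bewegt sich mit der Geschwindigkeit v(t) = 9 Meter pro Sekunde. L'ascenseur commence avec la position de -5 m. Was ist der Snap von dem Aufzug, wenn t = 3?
Um dies zu lösen, müssen wir 3 Ableitungen unserer Gleichung für die Geschwindigkeit v(t) = 9 nehmen. Die Ableitung von der Geschwindigkeit ergibt die Beschleunigung: a(t) = 0. Mit d/dt von a(t) finden wir j(t) = 0. Durch Ableiten von dem Ruck erhalten wir den Snap: s(t) = 0. Wir haben den Snap s(t) = 0. Durch Einsetzen von t = 3: s(3) = 0.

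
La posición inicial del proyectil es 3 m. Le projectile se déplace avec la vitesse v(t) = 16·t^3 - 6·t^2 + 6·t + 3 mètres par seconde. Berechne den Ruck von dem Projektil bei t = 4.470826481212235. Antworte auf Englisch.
To solve this, we need to take 2 derivatives of our velocity equation v(t) = 16·t^3 - 6·t^2 + 6·t + 3. Taking d/dt of v(t), we find a(t) = 48·t^2 - 12·t + 6. The derivative of acceleration gives jerk: j(t) = 96·t - 12. We have jerk j(t) = 96·t - 12. Substituting t = 4.470826481212235: j(4.470826481212235) = 417.199342196375.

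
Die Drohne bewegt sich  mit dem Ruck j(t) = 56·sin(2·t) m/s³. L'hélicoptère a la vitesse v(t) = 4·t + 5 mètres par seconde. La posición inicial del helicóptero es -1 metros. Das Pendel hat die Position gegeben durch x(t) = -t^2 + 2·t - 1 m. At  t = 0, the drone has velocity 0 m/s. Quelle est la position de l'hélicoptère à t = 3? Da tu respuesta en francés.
Nous devons trouver la primitive de notre équation de la vitesse v(t) = 4·t + 5 1 fois. La primitive de la vitesse est la position. En utilisant x(0) = -1, nous obtenons x(t) = 2·t^2 + 5·t - 1. De l'équation de la position x(t) = 2·t^2 + 5·t - 1, nous substituons t = 3 pour obtenir x = 32.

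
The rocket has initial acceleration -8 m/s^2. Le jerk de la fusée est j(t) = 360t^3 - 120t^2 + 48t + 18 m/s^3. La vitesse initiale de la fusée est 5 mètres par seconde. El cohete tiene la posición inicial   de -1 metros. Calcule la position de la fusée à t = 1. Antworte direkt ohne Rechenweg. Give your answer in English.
x(1) = 6.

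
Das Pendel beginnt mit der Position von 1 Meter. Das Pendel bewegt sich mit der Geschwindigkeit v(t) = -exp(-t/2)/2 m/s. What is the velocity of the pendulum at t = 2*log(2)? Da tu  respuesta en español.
Usando v(t) = -exp(-t/2)/2 y sustituyendo t = 2*log(2), encontramos v = -1/4.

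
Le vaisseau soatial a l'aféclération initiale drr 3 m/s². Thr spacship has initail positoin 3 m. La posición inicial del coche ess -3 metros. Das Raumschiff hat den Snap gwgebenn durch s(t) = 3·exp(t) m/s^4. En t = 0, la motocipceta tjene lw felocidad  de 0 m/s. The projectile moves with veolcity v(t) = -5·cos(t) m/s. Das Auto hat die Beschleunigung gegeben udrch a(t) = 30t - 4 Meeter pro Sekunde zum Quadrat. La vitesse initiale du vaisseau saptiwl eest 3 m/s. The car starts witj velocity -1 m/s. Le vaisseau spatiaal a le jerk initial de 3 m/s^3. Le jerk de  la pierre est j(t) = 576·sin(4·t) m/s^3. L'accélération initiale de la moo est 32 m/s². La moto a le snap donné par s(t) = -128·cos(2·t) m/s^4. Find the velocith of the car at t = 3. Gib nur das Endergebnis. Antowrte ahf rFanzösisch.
La réponse est 122.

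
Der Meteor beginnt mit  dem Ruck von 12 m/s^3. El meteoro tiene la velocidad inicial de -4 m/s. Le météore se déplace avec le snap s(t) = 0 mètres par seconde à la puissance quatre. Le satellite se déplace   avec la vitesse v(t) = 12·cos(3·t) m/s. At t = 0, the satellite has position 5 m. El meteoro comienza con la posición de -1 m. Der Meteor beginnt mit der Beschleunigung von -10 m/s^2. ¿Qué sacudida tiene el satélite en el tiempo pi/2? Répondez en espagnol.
Debemos derivar nuestra ecuación de la velocidad v(t) = 12·cos(3·t) 2 veces. La derivada de la velocidad da la aceleración: a(t) = -36·sin(3·t). Tomando d/dt de a(t), encontramos j(t) = -108·cos(3·t). Tenemos la sacudida j(t) = -108·cos(3·t). Sustituyendo t = pi/2: j(pi/2) = 0.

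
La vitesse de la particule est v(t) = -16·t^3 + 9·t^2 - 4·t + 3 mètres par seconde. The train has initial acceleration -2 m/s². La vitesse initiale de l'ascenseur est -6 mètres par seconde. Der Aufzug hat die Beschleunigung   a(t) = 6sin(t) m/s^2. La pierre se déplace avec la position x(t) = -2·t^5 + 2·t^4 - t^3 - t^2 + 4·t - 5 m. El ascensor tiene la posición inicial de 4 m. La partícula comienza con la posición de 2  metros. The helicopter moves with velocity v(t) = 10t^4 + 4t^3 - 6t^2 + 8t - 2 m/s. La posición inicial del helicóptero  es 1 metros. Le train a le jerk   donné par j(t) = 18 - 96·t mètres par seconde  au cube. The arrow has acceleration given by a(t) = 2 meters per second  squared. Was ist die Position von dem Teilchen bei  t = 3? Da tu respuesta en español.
Necesitamos integrar nuestra ecuación de la velocidad v(t) = -16·t^3 + 9·t^2 - 4·t + 3 1 vez. La integral de la velocidad es la posición. Usando x(0) = 2, obtenemos x(t) = -4·t^4 + 3·t^3 - 2·t^2 + 3·t + 2. Tenemos la posición x(t) = -4·t^4 + 3·t^3 - 2·t^2 + 3·t + 2. Sustituyendo t = 3: x(3) = -250.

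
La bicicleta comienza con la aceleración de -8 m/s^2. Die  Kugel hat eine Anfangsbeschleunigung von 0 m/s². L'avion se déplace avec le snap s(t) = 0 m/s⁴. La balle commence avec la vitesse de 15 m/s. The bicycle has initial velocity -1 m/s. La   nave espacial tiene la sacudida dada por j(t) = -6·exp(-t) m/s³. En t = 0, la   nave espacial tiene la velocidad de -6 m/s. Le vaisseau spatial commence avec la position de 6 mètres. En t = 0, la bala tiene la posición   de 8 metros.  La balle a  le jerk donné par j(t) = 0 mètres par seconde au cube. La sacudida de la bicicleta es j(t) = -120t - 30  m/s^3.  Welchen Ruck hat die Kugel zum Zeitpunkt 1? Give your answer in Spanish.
De la ecuación de la sacudida j(t) = 0, sustituimos t = 1 para obtener j = 0.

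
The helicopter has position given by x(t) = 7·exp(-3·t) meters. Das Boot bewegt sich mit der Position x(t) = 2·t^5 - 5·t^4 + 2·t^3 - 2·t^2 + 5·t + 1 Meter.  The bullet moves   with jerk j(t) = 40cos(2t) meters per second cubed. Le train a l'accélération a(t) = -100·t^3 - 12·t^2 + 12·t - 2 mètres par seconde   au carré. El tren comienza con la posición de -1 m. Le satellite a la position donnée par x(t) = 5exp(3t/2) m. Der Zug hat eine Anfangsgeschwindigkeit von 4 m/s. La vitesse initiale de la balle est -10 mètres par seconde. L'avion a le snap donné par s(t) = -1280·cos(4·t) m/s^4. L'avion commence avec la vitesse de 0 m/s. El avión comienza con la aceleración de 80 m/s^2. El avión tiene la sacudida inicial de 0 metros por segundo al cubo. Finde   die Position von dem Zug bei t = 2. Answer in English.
We must find the antiderivative of our acceleration equation a(t) = -100·t^3 - 12·t^2 + 12·t - 2 2 times. Integrating acceleration and using the initial condition v(0) = 4, we get v(t) = -25·t^4 - 4·t^3 + 6·t^2 - 2·t + 4. The antiderivative of velocity, with x(0) = -1, gives position: x(t) = -5·t^5 - t^4 + 2·t^3 - t^2 + 4·t - 1. Using x(t) = -5·t^5 - t^4 + 2·t^3 - t^2 + 4·t - 1 and substituting t = 2, we find x = -157.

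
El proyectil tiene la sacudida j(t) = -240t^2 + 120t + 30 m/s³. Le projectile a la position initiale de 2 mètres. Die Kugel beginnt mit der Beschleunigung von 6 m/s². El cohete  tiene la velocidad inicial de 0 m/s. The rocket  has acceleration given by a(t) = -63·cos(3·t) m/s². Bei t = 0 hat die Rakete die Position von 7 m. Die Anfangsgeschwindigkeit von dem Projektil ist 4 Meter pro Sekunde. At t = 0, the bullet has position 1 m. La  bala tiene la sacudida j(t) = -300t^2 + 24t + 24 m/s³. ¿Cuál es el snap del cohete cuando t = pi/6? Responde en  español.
Partiendo de la aceleración a(t) = -63·cos(3·t), tomamos 2 derivadas. La derivada de la aceleración da la sacudida: j(t) = 189·sin(3·t). Tomando d/dt de j(t), encontramos s(t) = 567·cos(3·t). De la ecuación del snap s(t) = 567·cos(3·t), sustituimos t = pi/6 para obtener s = 0.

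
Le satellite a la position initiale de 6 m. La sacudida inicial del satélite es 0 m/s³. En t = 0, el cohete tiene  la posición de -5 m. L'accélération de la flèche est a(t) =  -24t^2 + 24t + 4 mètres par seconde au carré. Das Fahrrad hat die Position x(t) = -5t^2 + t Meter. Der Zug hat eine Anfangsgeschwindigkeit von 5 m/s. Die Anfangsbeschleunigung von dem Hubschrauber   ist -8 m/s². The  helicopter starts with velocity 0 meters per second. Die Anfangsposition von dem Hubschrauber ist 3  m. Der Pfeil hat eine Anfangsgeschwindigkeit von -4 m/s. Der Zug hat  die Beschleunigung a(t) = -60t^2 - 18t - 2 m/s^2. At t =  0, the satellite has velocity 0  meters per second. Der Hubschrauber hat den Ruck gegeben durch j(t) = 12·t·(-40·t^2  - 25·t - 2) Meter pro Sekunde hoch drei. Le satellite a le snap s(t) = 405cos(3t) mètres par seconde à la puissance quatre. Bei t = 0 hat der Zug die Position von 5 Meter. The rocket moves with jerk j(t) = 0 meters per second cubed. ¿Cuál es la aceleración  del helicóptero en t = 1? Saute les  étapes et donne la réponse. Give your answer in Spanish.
En t = 1, a = -240.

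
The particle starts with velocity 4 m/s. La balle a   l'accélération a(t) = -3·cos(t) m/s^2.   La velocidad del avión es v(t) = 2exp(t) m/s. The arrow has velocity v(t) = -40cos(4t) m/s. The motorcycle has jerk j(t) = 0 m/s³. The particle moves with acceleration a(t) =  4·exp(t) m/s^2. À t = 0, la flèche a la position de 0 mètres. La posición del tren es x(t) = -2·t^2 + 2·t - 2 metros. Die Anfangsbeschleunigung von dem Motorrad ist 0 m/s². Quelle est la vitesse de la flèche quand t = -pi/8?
Nous avons la vitesse v(t) = -40·cos(4·t). En substituant t = -pi/8: v(-pi/8) = 0.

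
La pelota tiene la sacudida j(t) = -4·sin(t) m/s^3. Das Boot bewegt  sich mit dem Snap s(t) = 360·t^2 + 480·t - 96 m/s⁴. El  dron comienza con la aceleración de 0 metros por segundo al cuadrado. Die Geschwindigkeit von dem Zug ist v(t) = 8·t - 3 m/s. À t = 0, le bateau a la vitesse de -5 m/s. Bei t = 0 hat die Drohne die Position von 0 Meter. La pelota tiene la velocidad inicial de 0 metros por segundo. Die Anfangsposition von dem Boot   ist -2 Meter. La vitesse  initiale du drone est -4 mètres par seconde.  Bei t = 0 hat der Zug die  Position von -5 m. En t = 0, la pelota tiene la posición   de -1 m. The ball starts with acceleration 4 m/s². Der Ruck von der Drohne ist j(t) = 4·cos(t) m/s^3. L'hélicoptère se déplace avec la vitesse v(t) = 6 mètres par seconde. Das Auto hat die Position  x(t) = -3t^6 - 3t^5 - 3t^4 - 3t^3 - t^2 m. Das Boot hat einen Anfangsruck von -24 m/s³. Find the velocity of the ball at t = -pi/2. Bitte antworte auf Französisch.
Nous devons trouver l'intégrale de notre équation du jerk j(t) = -4·sin(t) 2 fois. L'intégrale du jerk, avec a(0) = 4, donne l'accélération: a(t) = 4·cos(t). En prenant ∫a(t)dt et en appliquant v(0) = 0, nous trouvons v(t) = 4·sin(t). En utilisant v(t) = 4·sin(t) et en substituant t = -pi/2, nous trouvons v = -4.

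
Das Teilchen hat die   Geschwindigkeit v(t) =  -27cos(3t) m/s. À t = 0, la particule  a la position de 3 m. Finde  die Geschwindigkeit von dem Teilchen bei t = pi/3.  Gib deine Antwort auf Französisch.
De l'équation de la vitesse v(t) = -27·cos(3·t), nous substituons t = pi/3 pour obtenir v = 27.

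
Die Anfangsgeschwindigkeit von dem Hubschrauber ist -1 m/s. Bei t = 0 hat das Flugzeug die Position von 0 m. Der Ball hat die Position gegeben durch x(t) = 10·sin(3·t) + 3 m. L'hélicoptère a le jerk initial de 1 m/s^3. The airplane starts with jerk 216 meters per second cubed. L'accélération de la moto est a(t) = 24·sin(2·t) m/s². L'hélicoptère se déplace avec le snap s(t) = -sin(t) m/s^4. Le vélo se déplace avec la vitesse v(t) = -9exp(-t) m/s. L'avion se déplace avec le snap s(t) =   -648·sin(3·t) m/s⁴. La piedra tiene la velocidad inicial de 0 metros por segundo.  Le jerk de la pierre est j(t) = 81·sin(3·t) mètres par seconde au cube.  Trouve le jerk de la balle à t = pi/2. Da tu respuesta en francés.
En partant de la position x(t) = 10·sin(3·t) + 3, nous prenons 3 dérivées. En prenant d/dt de x(t), nous trouvons v(t) = 30·cos(3·t). La dérivée de la vitesse donne l'accélération: a(t) = -90·sin(3·t). En dérivant l'accélération, nous obtenons le jerk: j(t) = -270·cos(3·t). Nous avons le jerk j(t) = -270·cos(3·t). En substituant t = pi/2: j(pi/2) = 0.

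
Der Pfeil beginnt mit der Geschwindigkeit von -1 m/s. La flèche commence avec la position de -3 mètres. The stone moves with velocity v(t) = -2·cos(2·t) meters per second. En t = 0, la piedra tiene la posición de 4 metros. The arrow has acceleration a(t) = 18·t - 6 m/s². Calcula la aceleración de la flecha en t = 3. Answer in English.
Using a(t) = 18·t - 6 and substituting t = 3, we find a = 48.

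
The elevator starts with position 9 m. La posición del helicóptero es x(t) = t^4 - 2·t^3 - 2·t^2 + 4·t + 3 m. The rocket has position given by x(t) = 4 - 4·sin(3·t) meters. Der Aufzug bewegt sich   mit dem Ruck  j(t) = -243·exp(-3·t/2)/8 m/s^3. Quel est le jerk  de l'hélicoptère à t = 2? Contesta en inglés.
Starting from position x(t) = t^4 - 2·t^3 - 2·t^2 + 4·t + 3, we take 3 derivatives. The derivative of position gives velocity: v(t) = 4·t^3 - 6·t^2 - 4·t + 4. Taking d/dt of v(t), we find a(t) = 12·t^2 - 12·t - 4. Taking d/dt of a(t), we find j(t) = 24·t - 12. From the given jerk equation j(t) = 24·t - 12, we substitute t = 2 to get j = 36.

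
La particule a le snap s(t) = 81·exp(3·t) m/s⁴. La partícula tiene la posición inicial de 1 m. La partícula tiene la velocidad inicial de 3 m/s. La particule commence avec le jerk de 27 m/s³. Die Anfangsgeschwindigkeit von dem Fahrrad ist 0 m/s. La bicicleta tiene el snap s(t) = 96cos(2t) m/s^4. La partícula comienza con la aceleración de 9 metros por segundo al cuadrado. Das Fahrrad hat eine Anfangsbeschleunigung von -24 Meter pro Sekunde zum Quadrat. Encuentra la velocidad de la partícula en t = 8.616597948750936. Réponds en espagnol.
Para resolver esto, necesitamos tomar 3 integrales de nuestra ecuación del snap s(t) = 81·exp(3·t). Integrando el snap y usando la condición inicial j(0) = 27, obtenemos j(t) = 27·exp(3·t). La integral de la sacudida es la aceleración. Usando a(0) = 9, obtenemos a(t) = 9·exp(3·t). Integrando la aceleración y usando la condición inicial v(0) = 3, obtenemos v(t) = 3·exp(3·t). Usando v(t) = 3·exp(3·t) y sustituyendo t = 8.616597948750936, encontramos v = 505293929198.876.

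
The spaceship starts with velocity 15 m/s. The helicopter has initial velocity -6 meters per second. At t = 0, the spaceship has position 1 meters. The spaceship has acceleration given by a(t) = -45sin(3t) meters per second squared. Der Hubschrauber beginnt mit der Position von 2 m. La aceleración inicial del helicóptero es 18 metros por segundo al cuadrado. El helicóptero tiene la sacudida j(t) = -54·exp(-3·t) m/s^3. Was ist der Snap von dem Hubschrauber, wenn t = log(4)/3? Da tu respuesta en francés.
Nous devons dériver notre équation du jerk j(t) = -54·exp(-3·t) 1 fois. En prenant d/dt de j(t), nous trouvons s(t) = 162·exp(-3·t). En utilisant s(t) = 162·exp(-3·t) et en substituant t = log(4)/3, nous trouvons s = 81/2.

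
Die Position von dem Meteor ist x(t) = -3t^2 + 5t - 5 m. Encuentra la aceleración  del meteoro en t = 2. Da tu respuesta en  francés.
Nous devons dériver notre équation de la position x(t) = -3·t^2 + 5·t - 5 2 fois. La dérivée de la position donne la vitesse: v(t) = 5 - 6·t. La dérivée de la vitesse donne l'accélération: a(t) = -6. Nous avons l'accélération a(t) = -6. En substituant t = 2: a(2) = -6.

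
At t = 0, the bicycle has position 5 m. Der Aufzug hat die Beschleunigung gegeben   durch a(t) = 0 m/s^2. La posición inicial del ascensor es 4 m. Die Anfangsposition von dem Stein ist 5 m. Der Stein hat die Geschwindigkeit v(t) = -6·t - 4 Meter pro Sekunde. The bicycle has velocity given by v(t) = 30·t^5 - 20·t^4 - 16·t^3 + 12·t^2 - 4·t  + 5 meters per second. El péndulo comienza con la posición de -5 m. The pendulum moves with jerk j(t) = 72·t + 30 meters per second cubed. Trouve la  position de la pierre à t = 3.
Nous devons intégrer notre équation de la vitesse v(t) = -6·t - 4 1 fois. L'intégrale de la vitesse, avec x(0) = 5, donne la position: x(t) = -3·t^2 - 4·t + 5. En utilisant x(t) = -3·t^2 - 4·t + 5 et en substituant t = 3, nous trouvons x = -34.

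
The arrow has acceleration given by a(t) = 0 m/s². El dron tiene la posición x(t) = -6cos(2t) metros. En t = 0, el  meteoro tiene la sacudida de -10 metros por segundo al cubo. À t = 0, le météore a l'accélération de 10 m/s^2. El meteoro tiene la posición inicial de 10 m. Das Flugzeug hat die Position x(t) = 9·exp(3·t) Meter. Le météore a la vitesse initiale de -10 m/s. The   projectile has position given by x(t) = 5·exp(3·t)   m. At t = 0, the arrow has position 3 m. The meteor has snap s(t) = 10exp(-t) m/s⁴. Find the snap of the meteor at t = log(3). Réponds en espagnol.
Tenemos el snap s(t) = 10·exp(-t). Sustituyendo t = log(3): s(log(3)) = 10/3.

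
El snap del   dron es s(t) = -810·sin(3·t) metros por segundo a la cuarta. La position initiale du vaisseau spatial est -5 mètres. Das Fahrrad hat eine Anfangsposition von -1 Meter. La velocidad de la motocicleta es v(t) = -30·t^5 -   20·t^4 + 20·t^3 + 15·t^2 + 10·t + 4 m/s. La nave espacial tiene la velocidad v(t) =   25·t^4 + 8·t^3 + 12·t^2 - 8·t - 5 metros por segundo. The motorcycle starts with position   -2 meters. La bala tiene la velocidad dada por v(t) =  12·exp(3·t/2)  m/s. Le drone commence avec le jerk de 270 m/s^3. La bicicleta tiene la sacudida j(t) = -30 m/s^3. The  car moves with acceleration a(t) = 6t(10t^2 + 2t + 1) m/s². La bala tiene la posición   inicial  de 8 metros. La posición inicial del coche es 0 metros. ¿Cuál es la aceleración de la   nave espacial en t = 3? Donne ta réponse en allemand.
Wir müssen unsere Gleichung für die Geschwindigkeit v(t) = 25·t^4 + 8·t^3 + 12·t^2 - 8·t - 5 1-mal ableiten. Durch Ableiten von der Geschwindigkeit erhalten wir die Beschleunigung: a(t) = 100·t^3 + 24·t^2 + 24·t - 8. Aus der Gleichung für die Beschleunigung a(t) = 100·t^3 + 24·t^2 + 24·t - 8, setzen wir t = 3 ein und erhalten a = 2980.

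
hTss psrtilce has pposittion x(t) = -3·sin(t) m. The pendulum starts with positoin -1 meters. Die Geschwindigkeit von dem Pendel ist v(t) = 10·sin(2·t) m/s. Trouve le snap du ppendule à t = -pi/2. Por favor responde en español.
Para resolver esto, necesitamos tomar 3 derivadas de nuestra ecuación de la velocidad v(t) = 10·sin(2·t). La derivada de la velocidad da la aceleración: a(t) = 20·cos(2·t). La derivada de la aceleración da la sacudida: j(t) = -40·sin(2·t). La derivada de la sacudida da el snap: s(t) = -80·cos(2·t). Usando s(t) = -80·cos(2·t) y sustituyendo t = -pi/2, encontramos s = 80.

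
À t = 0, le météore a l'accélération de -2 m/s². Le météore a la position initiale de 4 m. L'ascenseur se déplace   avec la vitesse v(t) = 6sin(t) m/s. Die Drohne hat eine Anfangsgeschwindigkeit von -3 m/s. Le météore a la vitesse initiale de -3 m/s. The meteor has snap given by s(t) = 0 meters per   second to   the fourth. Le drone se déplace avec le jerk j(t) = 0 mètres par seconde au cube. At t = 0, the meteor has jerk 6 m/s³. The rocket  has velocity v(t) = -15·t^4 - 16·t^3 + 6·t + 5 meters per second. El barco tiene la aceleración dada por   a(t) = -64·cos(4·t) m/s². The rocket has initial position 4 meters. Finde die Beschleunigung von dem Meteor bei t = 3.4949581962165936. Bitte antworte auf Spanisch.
Debemos encontrar la antiderivada de nuestra ecuación del snap s(t) = 0 2 veces. La integral del snap, con j(0) = 6, da la sacudida: j(t) = 6. Tomando ∫j(t)dt y aplicando a(0) = -2, encontramos a(t) = 6·t - 2. Usando a(t) = 6·t - 2 y sustituyendo t = 3.4949581962165936, encontramos a = 18.9697491772996.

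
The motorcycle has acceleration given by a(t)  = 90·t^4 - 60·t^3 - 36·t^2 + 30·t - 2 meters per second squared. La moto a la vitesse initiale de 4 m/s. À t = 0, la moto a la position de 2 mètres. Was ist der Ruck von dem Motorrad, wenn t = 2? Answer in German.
Wir müssen unsere Gleichung für die Beschleunigung a(t) = 90·t^4 - 60·t^3 - 36·t^2 + 30·t - 2 1-mal ableiten. Durch Ableiten von der Beschleunigung erhalten wir den Ruck: j(t) = 360·t^3 - 180·t^2 - 72·t + 30. Aus der Gleichung für den Ruck j(t) = 360·t^3 - 180·t^2 - 72·t + 30, setzen wir t = 2 ein und erhalten j = 2046.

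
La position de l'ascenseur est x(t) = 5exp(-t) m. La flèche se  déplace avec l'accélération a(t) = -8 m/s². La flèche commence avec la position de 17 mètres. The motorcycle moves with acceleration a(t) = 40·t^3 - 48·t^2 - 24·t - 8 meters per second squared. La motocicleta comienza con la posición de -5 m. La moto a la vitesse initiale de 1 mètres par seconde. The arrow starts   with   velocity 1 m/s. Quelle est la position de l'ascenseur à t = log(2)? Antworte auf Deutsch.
Mit x(t) = 5·exp(-t) und Einsetzen von t = log(2), finden wir x = 5/2.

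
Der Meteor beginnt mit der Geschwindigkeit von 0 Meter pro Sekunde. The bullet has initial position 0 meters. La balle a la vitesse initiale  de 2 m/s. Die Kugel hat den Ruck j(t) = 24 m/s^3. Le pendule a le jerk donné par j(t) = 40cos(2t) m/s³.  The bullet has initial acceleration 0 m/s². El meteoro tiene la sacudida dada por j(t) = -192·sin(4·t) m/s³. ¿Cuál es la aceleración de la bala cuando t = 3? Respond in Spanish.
Partiendo de la sacudida j(t) = 24, tomamos 1 integral. La integral de la sacudida es la aceleración. Usando a(0) = 0, obtenemos a(t) = 24·t. Tenemos la aceleración a(t) = 24·t. Sustituyendo t = 3: a(3) = 72.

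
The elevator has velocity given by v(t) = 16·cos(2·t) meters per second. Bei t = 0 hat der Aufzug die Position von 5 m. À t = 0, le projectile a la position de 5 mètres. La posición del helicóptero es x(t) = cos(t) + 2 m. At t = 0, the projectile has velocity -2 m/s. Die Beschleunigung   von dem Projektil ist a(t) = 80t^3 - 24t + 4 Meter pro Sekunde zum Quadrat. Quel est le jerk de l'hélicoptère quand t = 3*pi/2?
Nous devons dériver notre équation de la position x(t) = cos(t) + 2 3 fois. En prenant d/dt de x(t), nous trouvons v(t) = -sin(t). En dérivant la vitesse, nous obtenons l'accélération: a(t) = -cos(t). En prenant d/dt de a(t), nous trouvons j(t) = sin(t). De l'équation du jerk j(t) = sin(t), nous substituons t = 3*pi/2 pour obtenir j = -1.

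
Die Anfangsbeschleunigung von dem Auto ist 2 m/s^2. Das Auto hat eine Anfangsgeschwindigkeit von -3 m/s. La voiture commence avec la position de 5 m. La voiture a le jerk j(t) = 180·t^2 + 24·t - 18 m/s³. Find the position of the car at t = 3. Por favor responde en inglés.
To find the answer, we compute 3 antiderivatives of j(t) = 180·t^2 + 24·t - 18. Finding the integral of j(t) and using a(0) = 2: a(t) = 60·t^3 + 12·t^2 - 18·t + 2. The integral of acceleration is velocity. Using v(0) = -3, we get v(t) = 15·t^4 + 4·t^3 - 9·t^2 + 2·t - 3. Taking ∫v(t)dt and applying x(0) = 5, we find x(t) = 3·t^5 + t^4 - 3·t^3 + t^2 - 3·t + 5. From the given position equation x(t) = 3·t^5 + t^4 - 3·t^3 + t^2 - 3·t + 5, we substitute t = 3 to get x = 734.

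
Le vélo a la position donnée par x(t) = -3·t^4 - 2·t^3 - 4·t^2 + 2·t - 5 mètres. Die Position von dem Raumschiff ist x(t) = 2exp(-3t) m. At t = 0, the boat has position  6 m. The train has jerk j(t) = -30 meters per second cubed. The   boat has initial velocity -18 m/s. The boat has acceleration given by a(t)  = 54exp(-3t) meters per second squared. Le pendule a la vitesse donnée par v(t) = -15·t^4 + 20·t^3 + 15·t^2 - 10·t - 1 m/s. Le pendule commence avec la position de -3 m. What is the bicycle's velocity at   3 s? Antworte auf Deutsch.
Wir müssen unsere Gleichung für die Position x(t) = -3·t^4 - 2·t^3 - 4·t^2 + 2·t - 5 1-mal ableiten. Durch Ableiten von der Position erhalten wir die Geschwindigkeit: v(t) = -12·t^3 - 6·t^2 - 8·t + 2. Wir haben die Geschwindigkeit v(t) = -12·t^3 - 6·t^2 - 8·t + 2. Durch Einsetzen von t = 3: v(3) = -400.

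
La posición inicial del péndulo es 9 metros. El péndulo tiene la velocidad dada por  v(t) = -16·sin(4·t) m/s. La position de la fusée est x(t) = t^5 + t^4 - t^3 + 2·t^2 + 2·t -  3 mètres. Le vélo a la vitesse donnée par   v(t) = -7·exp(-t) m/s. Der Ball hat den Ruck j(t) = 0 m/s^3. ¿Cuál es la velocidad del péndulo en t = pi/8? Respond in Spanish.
Tenemos la velocidad v(t) = -16·sin(4·t). Sustituyendo t = pi/8: v(pi/8) = -16.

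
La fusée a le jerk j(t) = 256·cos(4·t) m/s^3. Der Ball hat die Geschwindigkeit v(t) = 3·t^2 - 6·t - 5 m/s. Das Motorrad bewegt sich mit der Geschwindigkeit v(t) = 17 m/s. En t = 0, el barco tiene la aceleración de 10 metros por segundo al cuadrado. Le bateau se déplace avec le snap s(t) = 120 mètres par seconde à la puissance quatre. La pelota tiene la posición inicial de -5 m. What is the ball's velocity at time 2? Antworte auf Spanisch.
De la ecuación de la velocidad v(t) = 3·t^2 - 6·t - 5, sustituimos t = 2 para obtener v = -5.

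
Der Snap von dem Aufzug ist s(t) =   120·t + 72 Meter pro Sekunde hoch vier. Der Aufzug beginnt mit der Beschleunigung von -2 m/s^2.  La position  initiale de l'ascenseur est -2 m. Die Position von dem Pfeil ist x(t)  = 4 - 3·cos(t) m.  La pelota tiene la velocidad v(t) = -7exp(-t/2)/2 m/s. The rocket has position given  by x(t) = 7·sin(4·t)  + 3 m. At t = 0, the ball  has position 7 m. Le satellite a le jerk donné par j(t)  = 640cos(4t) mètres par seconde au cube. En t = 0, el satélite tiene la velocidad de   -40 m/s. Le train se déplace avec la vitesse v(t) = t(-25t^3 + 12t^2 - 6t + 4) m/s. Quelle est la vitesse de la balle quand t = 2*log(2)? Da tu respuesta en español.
De la ecuación de la velocidad v(t) = -7·exp(-t/2)/2, sustituimos t = 2*log(2) para obtener v = -7/4.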